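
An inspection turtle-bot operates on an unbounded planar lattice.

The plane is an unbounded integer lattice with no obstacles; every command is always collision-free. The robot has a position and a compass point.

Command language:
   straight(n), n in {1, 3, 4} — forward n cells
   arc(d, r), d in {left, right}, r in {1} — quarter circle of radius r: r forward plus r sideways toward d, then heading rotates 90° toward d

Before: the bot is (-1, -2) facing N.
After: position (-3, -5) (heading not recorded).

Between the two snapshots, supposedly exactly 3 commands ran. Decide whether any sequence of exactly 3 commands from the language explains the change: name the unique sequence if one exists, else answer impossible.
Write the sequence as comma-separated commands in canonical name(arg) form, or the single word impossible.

key: running straight(3) before arc(left, 1) would end elsewhere — order is forced
t0: (-1, -2) facing N
step 1 (arc(left, 1)): (-2, -1) facing W
step 2 (arc(left, 1)): (-3, -2) facing S
step 3 (straight(3)): (-3, -5) facing S
no rival 3-sequence matches.

arc(left, 1), arc(left, 1), straight(3)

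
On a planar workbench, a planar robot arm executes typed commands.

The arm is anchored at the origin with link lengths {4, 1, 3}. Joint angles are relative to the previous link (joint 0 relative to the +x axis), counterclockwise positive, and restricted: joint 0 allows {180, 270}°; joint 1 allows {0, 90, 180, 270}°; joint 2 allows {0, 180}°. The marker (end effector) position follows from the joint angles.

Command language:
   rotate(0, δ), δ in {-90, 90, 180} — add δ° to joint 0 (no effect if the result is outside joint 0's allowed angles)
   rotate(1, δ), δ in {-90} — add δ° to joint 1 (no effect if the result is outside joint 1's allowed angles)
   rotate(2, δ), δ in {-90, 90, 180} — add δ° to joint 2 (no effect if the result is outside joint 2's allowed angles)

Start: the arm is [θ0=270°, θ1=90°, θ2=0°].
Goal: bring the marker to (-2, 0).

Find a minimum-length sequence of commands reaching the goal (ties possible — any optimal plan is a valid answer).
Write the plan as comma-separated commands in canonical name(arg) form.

rotate(0, -90), rotate(1, -90), rotate(2, 180)

initial: [θ0=270°, θ1=90°, θ2=0°]
1. rotate(0, -90) → [θ0=180°, θ1=90°, θ2=0°]
2. rotate(1, -90) → [θ0=180°, θ1=0°, θ2=0°]
3. rotate(2, 180) → [θ0=180°, θ1=0°, θ2=180°]
no 2-step plan works, so 3 is optimal.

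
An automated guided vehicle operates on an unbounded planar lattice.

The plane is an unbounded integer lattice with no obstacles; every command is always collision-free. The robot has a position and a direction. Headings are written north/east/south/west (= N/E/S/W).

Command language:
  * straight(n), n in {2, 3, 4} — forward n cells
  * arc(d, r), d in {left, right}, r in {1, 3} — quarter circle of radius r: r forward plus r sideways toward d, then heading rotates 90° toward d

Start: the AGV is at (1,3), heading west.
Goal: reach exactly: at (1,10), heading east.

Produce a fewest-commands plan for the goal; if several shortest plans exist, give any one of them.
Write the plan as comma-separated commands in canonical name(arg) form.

start: at (1,3), heading west
t=1 arc(right, 3) ⇒ at (-2,6), heading north
t=2 straight(3) ⇒ at (-2,9), heading north
t=3 arc(right, 1) ⇒ at (-1,10), heading east
t=4 straight(2) ⇒ at (1,10), heading east
nothing shorter than 4 reaches the goal.

arc(right, 3), straight(3), arc(right, 1), straight(2)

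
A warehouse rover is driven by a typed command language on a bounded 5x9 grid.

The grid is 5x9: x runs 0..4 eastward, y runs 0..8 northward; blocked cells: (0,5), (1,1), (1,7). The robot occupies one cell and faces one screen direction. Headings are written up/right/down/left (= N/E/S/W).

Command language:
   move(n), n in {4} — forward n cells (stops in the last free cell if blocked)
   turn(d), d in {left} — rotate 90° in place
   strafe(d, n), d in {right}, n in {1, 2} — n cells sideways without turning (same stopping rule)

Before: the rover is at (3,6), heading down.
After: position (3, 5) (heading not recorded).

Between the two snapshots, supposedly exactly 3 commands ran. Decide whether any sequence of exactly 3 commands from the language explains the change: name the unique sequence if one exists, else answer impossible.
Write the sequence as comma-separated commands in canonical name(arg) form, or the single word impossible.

turn(left), strafe(right, 1), turn(left)

initial: at (3,6), heading down
[1] after turn(left): at (3,6), heading right
[2] after strafe(right, 1): at (3,5), heading right
[3] after turn(left): at (3,5), heading up
no other 3-command option fits: unique.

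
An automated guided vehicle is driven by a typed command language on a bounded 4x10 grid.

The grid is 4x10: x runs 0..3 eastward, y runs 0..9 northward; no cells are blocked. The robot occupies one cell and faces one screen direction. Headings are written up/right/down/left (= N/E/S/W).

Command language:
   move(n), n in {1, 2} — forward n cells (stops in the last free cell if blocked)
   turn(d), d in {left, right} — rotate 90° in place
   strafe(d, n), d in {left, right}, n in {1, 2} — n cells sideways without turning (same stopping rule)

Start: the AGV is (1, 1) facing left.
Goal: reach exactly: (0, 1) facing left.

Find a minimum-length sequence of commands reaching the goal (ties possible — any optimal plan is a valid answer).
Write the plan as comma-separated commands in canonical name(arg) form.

move(2)

from: (1, 1) facing left
step 1 (move(2)): (0, 1) facing left
no 0-step plan works, so 1 is optimal.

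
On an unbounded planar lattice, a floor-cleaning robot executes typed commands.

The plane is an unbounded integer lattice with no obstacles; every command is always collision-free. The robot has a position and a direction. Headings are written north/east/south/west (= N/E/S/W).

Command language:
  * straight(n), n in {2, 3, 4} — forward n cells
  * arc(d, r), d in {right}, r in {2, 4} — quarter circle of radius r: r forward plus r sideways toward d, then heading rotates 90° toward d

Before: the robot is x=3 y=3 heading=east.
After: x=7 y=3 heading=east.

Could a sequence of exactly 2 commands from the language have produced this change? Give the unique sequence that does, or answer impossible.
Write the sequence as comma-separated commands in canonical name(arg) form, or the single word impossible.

straight(2), straight(2)

key: heading stays E — no command in the sequence turns
initial: x=3 y=3 heading=east
t=1 straight(2) ⇒ x=5 y=3 heading=east
t=2 straight(2) ⇒ x=7 y=3 heading=east
no rival 2-sequence matches.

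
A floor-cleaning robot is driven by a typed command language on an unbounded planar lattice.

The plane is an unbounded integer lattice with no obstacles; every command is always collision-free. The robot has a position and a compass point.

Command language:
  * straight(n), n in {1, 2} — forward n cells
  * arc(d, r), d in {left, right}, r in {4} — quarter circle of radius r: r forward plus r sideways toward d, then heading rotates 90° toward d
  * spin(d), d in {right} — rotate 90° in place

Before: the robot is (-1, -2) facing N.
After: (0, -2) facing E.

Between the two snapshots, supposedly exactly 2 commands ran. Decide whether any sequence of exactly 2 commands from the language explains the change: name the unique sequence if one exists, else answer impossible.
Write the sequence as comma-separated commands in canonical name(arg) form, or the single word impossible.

key: order matters: swapping spin(right) and straight(1) lands elsewhere
initial: (-1, -2) facing N
[1] after spin(right): (-1, -2) facing E
[2] after straight(1): (0, -2) facing E
no other 2-command option fits: unique.

spin(right), straight(1)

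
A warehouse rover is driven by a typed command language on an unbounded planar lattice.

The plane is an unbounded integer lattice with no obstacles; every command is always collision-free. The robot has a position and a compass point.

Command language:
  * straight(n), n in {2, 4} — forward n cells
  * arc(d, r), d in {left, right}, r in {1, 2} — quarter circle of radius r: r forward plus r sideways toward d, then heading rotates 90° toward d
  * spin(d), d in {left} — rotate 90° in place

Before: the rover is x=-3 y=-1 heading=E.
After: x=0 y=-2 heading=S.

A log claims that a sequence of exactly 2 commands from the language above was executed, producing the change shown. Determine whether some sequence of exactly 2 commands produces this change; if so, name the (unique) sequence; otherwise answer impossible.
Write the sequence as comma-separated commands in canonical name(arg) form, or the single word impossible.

straight(2), arc(right, 1)

key: position moved to (0,-2) AND the heading swung to S — translation plus rotation needed
initial: x=-3 y=-1 heading=E
1. straight(2) → x=-1 y=-1 heading=E
2. arc(right, 1) → x=0 y=-2 heading=S
all 49 alternatives checked — unique.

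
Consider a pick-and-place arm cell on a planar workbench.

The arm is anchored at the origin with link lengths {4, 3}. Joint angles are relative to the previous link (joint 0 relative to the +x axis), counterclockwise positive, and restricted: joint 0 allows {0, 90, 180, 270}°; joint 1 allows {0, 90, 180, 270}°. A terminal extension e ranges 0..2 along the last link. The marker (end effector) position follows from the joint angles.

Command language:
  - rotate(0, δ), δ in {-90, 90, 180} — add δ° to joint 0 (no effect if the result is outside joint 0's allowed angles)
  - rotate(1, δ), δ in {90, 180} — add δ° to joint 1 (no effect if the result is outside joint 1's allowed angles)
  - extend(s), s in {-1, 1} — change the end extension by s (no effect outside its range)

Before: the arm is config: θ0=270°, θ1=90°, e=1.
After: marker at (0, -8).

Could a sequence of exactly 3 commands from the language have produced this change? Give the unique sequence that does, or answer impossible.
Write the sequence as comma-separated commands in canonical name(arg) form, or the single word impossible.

initial: config: θ0=270°, θ1=90°, e=1
t=1 rotate(1, 90) ⇒ config: θ0=270°, θ1=180°, e=1
t=2 rotate(1, 90) ⇒ config: θ0=270°, θ1=270°, e=1
t=3 rotate(1, 90) ⇒ config: θ0=270°, θ1=0°, e=1
no rival 3-sequence matches.

rotate(1, 90), rotate(1, 90), rotate(1, 90)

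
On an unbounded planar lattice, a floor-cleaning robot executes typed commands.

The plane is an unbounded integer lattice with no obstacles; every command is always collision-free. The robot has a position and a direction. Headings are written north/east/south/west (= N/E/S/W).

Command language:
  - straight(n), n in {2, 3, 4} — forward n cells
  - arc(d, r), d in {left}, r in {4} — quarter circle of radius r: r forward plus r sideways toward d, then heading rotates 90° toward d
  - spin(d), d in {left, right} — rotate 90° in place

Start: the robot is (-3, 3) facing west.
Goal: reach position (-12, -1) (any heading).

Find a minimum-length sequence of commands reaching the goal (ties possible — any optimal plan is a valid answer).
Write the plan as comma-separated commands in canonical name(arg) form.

straight(2), straight(3), arc(left, 4)

begin: (-3, 3) facing west
[1] after straight(2): (-5, 3) facing west
[2] after straight(3): (-8, 3) facing west
[3] after arc(left, 4): (-12, -1) facing south
no 2-step plan works, so 3 is optimal.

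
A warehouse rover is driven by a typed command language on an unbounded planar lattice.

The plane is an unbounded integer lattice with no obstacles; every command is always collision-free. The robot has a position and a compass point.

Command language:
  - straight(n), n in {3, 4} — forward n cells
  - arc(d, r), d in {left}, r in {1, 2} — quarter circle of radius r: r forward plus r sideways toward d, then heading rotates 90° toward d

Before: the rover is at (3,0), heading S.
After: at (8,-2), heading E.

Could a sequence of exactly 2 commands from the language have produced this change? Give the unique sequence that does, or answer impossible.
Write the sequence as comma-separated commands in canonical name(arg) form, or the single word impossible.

key: position moved to (8,-2) AND the heading swung to E — translation plus rotation needed
start: at (3,0), heading S
t=1 arc(left, 2) ⇒ at (5,-2), heading E
t=2 straight(3) ⇒ at (8,-2), heading E
no other 2-command option fits: unique.

arc(left, 2), straight(3)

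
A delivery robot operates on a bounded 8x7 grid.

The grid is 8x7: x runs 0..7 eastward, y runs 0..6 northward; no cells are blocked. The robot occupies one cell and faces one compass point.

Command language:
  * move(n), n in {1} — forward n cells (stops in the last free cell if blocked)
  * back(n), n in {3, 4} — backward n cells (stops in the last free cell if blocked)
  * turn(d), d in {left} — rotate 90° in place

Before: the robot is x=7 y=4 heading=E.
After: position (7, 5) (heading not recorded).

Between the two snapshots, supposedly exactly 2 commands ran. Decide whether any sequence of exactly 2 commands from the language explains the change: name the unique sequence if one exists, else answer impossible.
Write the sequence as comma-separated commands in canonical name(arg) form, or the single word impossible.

turn(left), move(1)

key: running move(1) before turn(left) would end elsewhere — order is forced
begin: x=7 y=4 heading=E
t=1 turn(left) ⇒ x=7 y=4 heading=N
t=2 move(1) ⇒ x=7 y=5 heading=N
all 16 alternatives checked — unique.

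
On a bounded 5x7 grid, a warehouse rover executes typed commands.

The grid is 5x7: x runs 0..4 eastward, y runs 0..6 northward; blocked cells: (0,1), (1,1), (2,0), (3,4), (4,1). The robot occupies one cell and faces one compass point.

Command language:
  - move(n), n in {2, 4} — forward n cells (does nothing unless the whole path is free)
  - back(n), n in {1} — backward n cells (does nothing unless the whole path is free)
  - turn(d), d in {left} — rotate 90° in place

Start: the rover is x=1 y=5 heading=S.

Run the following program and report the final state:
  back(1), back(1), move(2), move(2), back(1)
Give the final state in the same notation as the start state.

x=1 y=3 heading=S

from: x=1 y=5 heading=S
step 1 (back(1)): x=1 y=6 heading=S
step 2 (back(1)): x=1 y=6 heading=S
step 3 (move(2)): x=1 y=4 heading=S
step 4 (move(2)): x=1 y=2 heading=S
step 5 (back(1)): x=1 y=3 heading=S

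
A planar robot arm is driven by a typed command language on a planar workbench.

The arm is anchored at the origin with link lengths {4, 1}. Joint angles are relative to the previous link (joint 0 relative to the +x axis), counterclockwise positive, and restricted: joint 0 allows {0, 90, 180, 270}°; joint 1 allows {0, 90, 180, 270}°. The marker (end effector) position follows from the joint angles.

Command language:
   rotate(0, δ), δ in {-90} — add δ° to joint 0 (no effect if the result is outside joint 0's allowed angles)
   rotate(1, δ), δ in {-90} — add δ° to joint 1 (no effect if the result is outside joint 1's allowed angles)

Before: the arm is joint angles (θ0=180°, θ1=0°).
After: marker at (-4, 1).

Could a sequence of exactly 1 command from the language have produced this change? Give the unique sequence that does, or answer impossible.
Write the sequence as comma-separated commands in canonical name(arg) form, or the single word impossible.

start: joint angles (θ0=180°, θ1=0°)
t=1 rotate(1, -90) ⇒ joint angles (θ0=180°, θ1=270°)
all 2 alternatives checked — unique.

rotate(1, -90)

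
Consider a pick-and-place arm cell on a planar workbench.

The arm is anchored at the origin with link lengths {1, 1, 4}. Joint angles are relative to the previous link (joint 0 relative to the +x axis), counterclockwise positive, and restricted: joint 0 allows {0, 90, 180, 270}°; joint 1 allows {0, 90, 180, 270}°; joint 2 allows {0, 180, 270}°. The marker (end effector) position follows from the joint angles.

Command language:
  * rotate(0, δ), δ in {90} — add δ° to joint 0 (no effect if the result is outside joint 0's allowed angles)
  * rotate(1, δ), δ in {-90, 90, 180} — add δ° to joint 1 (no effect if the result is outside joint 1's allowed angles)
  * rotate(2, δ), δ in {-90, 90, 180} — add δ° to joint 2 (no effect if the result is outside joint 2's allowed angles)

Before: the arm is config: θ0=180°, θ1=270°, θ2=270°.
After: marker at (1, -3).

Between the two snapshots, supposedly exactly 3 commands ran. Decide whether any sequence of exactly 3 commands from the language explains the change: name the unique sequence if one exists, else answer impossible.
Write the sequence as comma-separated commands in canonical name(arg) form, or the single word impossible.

rotate(0, 90), rotate(0, 90), rotate(0, 90)

start: config: θ0=180°, θ1=270°, θ2=270°
step 1 (rotate(0, 90)): config: θ0=270°, θ1=270°, θ2=270°
step 2 (rotate(0, 90)): config: θ0=0°, θ1=270°, θ2=270°
step 3 (rotate(0, 90)): config: θ0=90°, θ1=270°, θ2=270°
no rival 3-sequence matches.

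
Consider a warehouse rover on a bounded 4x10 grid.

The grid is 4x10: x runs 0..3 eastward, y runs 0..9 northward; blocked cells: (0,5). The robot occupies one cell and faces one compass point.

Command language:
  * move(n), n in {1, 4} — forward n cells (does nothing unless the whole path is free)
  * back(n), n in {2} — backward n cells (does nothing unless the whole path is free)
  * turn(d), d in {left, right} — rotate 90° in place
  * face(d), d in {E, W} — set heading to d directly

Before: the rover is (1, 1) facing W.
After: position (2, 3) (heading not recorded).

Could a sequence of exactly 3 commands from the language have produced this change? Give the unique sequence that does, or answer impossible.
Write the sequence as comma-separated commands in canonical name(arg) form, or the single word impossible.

impossible

no 3-step route produces this change.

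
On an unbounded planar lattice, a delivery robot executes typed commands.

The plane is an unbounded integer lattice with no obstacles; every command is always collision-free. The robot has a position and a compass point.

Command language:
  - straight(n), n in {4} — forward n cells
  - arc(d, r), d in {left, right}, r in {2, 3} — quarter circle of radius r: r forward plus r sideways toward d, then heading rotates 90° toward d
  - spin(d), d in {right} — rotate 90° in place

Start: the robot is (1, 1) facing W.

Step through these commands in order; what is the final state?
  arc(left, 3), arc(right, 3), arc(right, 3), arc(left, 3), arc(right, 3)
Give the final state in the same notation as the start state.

t0: (1, 1) facing W
1. arc(left, 3) → (-2, -2) facing S
2. arc(right, 3) → (-5, -5) facing W
3. arc(right, 3) → (-8, -2) facing N
4. arc(left, 3) → (-11, 1) facing W
5. arc(right, 3) → (-14, 4) facing N

(-14, 4) facing N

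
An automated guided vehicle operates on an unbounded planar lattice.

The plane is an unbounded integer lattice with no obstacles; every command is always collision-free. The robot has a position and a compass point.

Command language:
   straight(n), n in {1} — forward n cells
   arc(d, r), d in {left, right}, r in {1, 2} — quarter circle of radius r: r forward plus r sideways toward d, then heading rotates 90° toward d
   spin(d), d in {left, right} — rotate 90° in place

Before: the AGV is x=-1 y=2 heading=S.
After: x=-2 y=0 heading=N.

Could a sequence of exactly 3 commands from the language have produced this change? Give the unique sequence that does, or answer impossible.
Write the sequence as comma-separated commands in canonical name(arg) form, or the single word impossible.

key: position moved to (-2,0) AND the heading swung to N — translation plus rotation needed
from: x=-1 y=2 heading=S
t=1 straight(1) ⇒ x=-1 y=1 heading=S
t=2 arc(right, 1) ⇒ x=-2 y=0 heading=W
t=3 spin(right) ⇒ x=-2 y=0 heading=N
uniquely the one of 343 3-step routes that fits.

straight(1), arc(right, 1), spin(right)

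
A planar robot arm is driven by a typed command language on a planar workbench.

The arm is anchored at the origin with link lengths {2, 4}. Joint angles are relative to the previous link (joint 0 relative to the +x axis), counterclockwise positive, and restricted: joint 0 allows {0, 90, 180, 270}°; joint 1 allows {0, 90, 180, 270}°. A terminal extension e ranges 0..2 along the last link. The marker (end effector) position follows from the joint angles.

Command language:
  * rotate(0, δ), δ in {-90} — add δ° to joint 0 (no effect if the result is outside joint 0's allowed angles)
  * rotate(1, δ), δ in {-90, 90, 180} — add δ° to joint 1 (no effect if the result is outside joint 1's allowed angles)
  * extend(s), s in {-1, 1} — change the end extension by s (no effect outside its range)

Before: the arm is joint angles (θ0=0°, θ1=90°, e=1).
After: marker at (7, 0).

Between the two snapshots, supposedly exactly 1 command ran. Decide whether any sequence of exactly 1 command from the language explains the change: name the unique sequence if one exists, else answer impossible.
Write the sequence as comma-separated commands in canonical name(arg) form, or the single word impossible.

rotate(1, -90)

from: joint angles (θ0=0°, θ1=90°, e=1)
1. rotate(1, -90) → joint angles (θ0=0°, θ1=0°, e=1)
no other 1-command option fits: unique.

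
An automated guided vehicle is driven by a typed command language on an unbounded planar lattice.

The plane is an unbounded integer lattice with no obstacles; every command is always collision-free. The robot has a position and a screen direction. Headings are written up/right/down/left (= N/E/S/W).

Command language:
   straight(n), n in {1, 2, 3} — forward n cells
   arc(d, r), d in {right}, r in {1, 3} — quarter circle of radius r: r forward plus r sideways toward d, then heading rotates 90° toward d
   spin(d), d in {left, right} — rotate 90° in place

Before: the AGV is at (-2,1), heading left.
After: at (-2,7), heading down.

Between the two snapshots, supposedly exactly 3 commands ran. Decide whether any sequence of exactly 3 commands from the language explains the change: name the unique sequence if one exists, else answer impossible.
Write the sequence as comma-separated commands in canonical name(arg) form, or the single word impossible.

key: running spin(right) before arc(right, 3) would end elsewhere — order is forced
begin: at (-2,1), heading left
[1] after arc(right, 3): at (-5,4), heading up
[2] after arc(right, 3): at (-2,7), heading right
[3] after spin(right): at (-2,7), heading down
no other 3-command option fits: unique.

arc(right, 3), arc(right, 3), spin(right)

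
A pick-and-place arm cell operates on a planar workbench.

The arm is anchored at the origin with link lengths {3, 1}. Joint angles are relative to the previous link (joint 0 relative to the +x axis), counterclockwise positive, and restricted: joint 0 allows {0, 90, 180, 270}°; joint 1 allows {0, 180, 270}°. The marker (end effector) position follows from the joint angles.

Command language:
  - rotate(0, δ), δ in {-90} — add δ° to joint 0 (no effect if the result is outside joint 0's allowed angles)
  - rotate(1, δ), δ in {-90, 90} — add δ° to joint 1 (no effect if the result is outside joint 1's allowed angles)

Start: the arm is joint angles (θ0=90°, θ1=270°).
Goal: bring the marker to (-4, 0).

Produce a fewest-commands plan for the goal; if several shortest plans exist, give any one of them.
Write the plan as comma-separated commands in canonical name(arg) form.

start: joint angles (θ0=90°, θ1=270°)
step 1 (rotate(0, -90)): joint angles (θ0=0°, θ1=270°)
step 2 (rotate(0, -90)): joint angles (θ0=270°, θ1=270°)
step 3 (rotate(0, -90)): joint angles (θ0=180°, θ1=270°)
step 4 (rotate(1, 90)): joint angles (θ0=180°, θ1=0°)
minimal: 4 command(s), checked below 4.

rotate(0, -90), rotate(0, -90), rotate(0, -90), rotate(1, 90)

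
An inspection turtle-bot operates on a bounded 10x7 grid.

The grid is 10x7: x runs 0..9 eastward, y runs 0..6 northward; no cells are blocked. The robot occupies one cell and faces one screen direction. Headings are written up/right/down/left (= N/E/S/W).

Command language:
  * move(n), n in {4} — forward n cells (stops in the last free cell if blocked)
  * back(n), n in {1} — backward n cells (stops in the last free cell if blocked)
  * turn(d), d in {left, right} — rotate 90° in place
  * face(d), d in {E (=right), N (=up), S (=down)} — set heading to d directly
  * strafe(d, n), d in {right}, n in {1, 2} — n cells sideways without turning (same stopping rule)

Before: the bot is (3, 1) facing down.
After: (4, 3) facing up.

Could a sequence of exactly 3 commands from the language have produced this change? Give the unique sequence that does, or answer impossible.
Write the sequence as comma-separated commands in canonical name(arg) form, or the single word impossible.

impossible

every 3-command combo misses the target.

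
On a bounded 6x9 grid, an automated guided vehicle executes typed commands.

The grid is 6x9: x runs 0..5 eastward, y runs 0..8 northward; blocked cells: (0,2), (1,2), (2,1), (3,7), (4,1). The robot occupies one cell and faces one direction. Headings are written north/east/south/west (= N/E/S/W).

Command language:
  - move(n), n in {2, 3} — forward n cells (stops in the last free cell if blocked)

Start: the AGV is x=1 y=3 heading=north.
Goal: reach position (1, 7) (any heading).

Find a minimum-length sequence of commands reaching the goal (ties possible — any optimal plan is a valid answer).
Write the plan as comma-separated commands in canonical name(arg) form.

move(2), move(2)

t0: x=1 y=3 heading=north
t=1 move(2) ⇒ x=1 y=5 heading=north
t=2 move(2) ⇒ x=1 y=7 heading=north
shorter routes all fall short; 2 is best.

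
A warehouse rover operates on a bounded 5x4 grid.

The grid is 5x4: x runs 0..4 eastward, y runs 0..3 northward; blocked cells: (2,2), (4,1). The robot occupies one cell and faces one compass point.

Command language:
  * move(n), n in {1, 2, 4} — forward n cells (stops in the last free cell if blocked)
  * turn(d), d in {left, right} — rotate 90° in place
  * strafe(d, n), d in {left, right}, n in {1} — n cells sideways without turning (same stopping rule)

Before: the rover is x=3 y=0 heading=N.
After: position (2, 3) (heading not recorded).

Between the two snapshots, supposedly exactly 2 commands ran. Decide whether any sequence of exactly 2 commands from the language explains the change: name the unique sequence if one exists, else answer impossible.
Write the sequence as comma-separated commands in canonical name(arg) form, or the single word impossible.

move(4), strafe(left, 1)

key: order matters: swapping move(4) and strafe(left, 1) lands elsewhere
t0: x=3 y=0 heading=N
1. move(4) → x=3 y=3 heading=N
2. strafe(left, 1) → x=2 y=3 heading=N
no rival 2-sequence matches.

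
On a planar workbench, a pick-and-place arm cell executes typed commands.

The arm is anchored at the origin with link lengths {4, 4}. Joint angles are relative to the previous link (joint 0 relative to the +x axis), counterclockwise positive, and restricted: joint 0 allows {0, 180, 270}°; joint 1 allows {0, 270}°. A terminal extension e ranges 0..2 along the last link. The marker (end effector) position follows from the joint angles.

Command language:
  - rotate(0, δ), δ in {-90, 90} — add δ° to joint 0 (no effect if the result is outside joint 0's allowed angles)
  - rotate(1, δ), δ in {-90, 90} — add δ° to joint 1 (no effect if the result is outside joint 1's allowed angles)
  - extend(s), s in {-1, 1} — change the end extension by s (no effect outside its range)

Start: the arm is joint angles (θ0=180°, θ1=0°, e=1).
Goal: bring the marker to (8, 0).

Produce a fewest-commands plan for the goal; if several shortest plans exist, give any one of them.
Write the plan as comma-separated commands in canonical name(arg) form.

begin: joint angles (θ0=180°, θ1=0°, e=1)
step 1 (extend(-1)): joint angles (θ0=180°, θ1=0°, e=0)
step 2 (rotate(0, 90)): joint angles (θ0=270°, θ1=0°, e=0)
step 3 (rotate(0, 90)): joint angles (θ0=0°, θ1=0°, e=0)
shorter routes all fall short; 3 is best.

extend(-1), rotate(0, 90), rotate(0, 90)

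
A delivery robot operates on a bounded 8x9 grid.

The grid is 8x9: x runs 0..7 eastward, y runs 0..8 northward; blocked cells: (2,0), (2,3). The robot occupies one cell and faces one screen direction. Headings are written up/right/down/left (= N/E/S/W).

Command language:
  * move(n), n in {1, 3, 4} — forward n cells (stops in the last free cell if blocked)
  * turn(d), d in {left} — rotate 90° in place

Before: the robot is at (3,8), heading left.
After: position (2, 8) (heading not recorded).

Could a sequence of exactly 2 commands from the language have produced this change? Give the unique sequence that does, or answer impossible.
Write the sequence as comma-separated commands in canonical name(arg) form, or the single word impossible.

move(1), turn(left)

key: running turn(left) before move(1) would end elsewhere — order is forced
from: at (3,8), heading left
t=1 move(1) ⇒ at (2,8), heading left
t=2 turn(left) ⇒ at (2,8), heading down
no rival 2-sequence matches.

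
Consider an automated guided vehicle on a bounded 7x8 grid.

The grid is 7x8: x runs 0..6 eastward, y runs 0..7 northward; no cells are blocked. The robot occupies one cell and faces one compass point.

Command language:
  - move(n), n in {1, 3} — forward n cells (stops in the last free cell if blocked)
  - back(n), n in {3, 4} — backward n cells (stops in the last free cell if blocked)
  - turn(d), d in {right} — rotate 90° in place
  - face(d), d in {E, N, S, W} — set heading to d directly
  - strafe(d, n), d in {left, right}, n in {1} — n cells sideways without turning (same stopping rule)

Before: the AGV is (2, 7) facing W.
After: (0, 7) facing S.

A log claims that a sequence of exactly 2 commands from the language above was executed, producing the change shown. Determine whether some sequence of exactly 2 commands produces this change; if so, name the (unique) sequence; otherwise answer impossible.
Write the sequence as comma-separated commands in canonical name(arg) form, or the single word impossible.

key: position moved to (0,7) AND the heading swung to S — translation plus rotation needed
t0: (2, 7) facing W
[1] after move(3): (0, 7) facing W
[2] after face(S): (0, 7) facing S
no other 2-command option fits: unique.

move(3), face(S)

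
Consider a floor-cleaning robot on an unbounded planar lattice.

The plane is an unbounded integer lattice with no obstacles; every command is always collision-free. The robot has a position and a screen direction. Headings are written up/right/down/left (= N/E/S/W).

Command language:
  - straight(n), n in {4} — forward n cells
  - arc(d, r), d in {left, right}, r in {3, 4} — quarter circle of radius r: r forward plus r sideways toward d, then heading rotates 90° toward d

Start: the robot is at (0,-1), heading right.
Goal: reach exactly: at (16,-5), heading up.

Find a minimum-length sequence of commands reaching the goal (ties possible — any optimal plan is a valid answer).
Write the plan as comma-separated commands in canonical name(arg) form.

arc(right, 4), arc(left, 4), straight(4), arc(left, 4)

start: at (0,-1), heading right
step 1 (arc(right, 4)): at (4,-5), heading down
step 2 (arc(left, 4)): at (8,-9), heading right
step 3 (straight(4)): at (12,-9), heading right
step 4 (arc(left, 4)): at (16,-5), heading up
nothing shorter than 4 reaches the goal.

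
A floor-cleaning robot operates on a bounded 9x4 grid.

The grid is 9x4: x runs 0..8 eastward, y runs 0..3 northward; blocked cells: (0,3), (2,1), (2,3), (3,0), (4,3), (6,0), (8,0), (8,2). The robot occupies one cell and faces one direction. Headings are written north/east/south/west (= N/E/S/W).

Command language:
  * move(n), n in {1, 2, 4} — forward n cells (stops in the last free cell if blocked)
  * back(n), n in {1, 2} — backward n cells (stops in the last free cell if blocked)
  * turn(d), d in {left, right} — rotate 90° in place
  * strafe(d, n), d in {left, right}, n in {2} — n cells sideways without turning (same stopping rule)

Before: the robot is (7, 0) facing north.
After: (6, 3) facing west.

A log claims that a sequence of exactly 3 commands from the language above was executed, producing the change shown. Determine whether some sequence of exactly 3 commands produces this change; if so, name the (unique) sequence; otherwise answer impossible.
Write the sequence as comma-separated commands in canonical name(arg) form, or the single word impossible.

key: position moved to (6,3) AND the heading swung to W — translation plus rotation needed
start: (7, 0) facing north
step 1 (move(4)): (7, 3) facing north
step 2 (turn(left)): (7, 3) facing west
step 3 (move(1)): (6, 3) facing west
no rival 3-sequence matches.

move(4), turn(left), move(1)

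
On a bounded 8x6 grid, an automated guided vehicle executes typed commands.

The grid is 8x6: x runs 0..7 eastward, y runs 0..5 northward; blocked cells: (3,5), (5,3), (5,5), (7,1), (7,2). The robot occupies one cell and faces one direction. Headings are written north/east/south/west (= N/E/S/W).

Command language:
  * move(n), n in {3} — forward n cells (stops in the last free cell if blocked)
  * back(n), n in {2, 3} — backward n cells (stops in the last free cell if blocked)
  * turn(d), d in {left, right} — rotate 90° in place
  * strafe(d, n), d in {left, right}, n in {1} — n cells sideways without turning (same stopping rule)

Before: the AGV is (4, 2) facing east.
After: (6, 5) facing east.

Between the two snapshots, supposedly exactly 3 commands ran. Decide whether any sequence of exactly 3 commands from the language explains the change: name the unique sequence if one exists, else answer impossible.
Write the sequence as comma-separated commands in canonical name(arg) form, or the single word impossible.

impossible

all 343 sequences checked — none match.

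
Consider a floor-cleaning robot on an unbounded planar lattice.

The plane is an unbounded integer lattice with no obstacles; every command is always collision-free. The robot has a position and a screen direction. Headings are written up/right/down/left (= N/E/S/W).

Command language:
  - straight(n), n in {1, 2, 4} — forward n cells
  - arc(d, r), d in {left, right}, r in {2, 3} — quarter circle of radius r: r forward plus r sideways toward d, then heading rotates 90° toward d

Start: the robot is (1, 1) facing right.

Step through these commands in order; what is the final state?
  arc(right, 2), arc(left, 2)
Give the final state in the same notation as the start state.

(5, -3) facing right

begin: (1, 1) facing right
t=1 arc(right, 2) ⇒ (3, -1) facing down
t=2 arc(left, 2) ⇒ (5, -3) facing right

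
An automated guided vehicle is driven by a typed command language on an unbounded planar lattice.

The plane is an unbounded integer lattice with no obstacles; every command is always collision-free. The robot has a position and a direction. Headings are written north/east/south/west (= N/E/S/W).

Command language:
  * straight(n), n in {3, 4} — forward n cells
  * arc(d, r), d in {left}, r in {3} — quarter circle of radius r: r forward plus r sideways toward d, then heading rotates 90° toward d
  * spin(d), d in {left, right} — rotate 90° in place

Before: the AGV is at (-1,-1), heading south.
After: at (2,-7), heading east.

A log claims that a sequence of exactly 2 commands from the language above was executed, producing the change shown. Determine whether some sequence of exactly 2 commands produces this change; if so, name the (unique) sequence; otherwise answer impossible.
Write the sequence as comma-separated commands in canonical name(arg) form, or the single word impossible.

key: running arc(left, 3) before straight(3) would end elsewhere — order is forced
from: at (-1,-1), heading south
t=1 straight(3) ⇒ at (-1,-4), heading south
t=2 arc(left, 3) ⇒ at (2,-7), heading east
no other 2-command option fits: unique.

straight(3), arc(left, 3)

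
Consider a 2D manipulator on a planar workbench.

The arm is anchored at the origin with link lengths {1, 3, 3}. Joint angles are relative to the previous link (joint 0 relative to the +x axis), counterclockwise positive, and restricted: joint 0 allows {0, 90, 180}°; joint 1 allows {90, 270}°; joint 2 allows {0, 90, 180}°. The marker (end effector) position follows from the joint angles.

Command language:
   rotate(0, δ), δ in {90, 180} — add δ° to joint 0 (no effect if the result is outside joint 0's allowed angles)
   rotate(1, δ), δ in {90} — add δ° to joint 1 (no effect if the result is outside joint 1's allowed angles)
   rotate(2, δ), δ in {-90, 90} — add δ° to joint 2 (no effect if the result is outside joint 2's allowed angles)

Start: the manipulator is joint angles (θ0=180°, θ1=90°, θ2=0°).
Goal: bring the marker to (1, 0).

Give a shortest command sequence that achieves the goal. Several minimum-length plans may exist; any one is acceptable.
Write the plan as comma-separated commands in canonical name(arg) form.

begin: joint angles (θ0=180°, θ1=90°, θ2=0°)
step 1 (rotate(0, 180)): joint angles (θ0=0°, θ1=90°, θ2=0°)
step 2 (rotate(2, 90)): joint angles (θ0=0°, θ1=90°, θ2=90°)
step 3 (rotate(2, 90)): joint angles (θ0=0°, θ1=90°, θ2=180°)
minimal: 3 command(s), checked below 3.

rotate(0, 180), rotate(2, 90), rotate(2, 90)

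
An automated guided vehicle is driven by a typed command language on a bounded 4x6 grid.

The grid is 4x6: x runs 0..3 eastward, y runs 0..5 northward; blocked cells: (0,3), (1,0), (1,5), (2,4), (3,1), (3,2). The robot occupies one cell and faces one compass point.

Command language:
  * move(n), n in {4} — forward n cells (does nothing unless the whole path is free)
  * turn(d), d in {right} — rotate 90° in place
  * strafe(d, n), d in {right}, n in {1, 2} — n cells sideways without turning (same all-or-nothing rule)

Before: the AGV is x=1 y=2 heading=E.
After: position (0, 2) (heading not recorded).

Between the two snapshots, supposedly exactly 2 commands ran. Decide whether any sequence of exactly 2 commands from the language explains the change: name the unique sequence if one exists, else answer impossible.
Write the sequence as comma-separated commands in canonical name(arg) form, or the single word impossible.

turn(right), strafe(right, 1)

key: order matters: swapping turn(right) and strafe(right, 1) lands elsewhere
begin: x=1 y=2 heading=E
[1] after turn(right): x=1 y=2 heading=S
[2] after strafe(right, 1): x=0 y=2 heading=S
all 16 alternatives checked — unique.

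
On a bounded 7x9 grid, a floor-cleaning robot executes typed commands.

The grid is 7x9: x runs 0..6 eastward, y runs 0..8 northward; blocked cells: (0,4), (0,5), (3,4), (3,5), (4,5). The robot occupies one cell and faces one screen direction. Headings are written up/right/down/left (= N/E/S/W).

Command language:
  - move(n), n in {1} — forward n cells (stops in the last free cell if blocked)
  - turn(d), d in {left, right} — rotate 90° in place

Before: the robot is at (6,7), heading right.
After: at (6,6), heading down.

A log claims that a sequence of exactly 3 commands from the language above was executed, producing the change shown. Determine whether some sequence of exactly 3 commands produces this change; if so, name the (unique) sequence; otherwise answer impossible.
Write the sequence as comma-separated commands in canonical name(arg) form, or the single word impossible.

move(1), turn(right), move(1)

key: position moved to (6,6) AND the heading swung to S — translation plus rotation needed
initial: at (6,7), heading right
1. move(1) → at (6,7), heading right
2. turn(right) → at (6,7), heading down
3. move(1) → at (6,6), heading down
no other 3-command option fits: unique.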